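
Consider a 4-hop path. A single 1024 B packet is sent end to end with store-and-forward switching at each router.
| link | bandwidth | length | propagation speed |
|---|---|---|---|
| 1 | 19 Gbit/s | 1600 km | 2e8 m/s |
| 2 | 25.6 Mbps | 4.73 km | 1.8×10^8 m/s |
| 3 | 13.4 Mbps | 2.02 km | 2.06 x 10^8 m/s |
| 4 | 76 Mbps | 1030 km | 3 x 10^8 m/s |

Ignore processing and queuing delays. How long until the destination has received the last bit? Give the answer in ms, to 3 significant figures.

L = 1024 × 8 = 8192 bits.
Transmission delays (L/R per hop): 0.000431158, 0.32, 0.611343, 0.107789 ms; sum = 1.03956 ms.
Propagation delays (d/s per hop): 8, 0.0262778, 0.00980583, 3.43333 ms; sum = 11.4694 ms.
End-to-end = 12.5 ms.

12.5 ms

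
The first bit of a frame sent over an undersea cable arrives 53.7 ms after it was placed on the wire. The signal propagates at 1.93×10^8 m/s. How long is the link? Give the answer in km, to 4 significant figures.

10360 km

d = s × t_prop = 193000000 × 0.0537 = 10360 km.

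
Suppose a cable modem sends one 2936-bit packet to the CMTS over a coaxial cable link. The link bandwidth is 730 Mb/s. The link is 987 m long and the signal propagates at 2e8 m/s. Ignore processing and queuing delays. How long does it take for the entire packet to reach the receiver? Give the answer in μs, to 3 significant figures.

8.96 μs

Transmission delay = L/R = 2936 / 730000000 = 4.02192 μs.
Propagation delay = d/s = 987 m / 200000000 m/s = 4.935 μs.
Total = 8.96 μs.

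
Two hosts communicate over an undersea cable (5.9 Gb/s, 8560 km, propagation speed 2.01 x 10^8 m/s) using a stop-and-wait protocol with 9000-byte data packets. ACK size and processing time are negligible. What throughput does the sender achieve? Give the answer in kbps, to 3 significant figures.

845 kbps

t_tx = L/R = 72000/5900000000 = 1.22034e-05 s.
t_prop = 8560000/2.01e+08 = 0.0425871 s; RTT = 0.0851741 s.
Cycle = t_tx + RTT = 0.0851863 s.
Throughput = L / cycle = 72000 / 0.0851863 = 845 kbps.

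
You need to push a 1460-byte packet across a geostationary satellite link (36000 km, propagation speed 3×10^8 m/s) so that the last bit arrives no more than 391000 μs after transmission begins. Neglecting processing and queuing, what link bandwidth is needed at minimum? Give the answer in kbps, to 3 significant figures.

43.1 kbps

L = 11680 bits.
Propagation delay = 36000000 / 300000000 = 120000 μs.
Transmission budget = 391000 − 120000 = 271000 μs.
R ≥ L / t_tx = 11680 bits / 0.271 s = 43.1 kbps.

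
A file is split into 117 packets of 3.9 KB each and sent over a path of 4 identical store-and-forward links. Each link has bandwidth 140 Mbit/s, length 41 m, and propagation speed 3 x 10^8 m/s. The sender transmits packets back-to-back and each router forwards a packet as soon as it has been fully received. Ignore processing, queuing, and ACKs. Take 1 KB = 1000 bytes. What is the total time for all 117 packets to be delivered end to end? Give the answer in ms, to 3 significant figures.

26.7 ms

Per-hop transmission t_tx = L/R = 31200/140000000 = 0.222857 ms.
Per-hop propagation t_prop = 41/300000000 = 0.000136667 ms.
Pipeline fill: first packet needs 4·t_tx to clear all hops; remaining 116 packets each add one t_tx.
Total = (4+117-1)·t_tx + 4·t_prop = 120·0.222857 + 4·0.000136667 = 26.7 ms.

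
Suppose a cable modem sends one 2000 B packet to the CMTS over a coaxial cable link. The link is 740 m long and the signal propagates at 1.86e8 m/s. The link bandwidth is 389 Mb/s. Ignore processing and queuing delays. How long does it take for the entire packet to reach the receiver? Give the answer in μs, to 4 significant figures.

45.11 μs

L = 2000 × 8 = 16000 bits.
Transmission delay = L/R = 16000 / 389000000 = 41.1311 μs.
Propagation delay = d/s = 740 m / 186000000 m/s = 3.97849 μs.
Total = 45.11 μs.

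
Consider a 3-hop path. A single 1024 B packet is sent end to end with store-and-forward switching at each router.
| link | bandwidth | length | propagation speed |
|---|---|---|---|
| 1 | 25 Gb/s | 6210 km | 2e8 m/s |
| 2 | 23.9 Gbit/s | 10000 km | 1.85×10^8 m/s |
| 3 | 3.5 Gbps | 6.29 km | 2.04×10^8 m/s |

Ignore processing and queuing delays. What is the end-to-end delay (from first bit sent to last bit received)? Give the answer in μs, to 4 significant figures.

L = 1024 × 8 = 8192 bits.
Transmission delays (L/R per hop): 0.32768, 0.342762, 2.34057 μs; sum = 3.01101 μs.
Propagation delays (d/s per hop): 31050, 54054.1, 30.8333 μs; sum = 85134.9 μs.
End-to-end = 85140 μs.

85140 μs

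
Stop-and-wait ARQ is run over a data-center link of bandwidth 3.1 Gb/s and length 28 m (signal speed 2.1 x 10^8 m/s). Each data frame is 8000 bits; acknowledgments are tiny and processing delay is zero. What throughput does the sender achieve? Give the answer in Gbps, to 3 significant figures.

2.81 Gbps

t_tx = L/R = 8000/3100000000 = 2.58065e-06 s.
t_prop = 28/210000000 = 1.33333e-07 s; RTT = 2.66667e-07 s.
Cycle = t_tx + RTT = 2.84731e-06 s.
Throughput = L / cycle = 8000 / 2.84731e-06 = 2.81 Gbps.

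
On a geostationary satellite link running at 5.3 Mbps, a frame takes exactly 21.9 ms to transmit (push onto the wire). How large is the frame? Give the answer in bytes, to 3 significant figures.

14500 bytes

L = R × t_tx = 5300000 b/s × 0.0219 s = 116070 bits.
In bytes: 116070 / 8 = 14500 bytes.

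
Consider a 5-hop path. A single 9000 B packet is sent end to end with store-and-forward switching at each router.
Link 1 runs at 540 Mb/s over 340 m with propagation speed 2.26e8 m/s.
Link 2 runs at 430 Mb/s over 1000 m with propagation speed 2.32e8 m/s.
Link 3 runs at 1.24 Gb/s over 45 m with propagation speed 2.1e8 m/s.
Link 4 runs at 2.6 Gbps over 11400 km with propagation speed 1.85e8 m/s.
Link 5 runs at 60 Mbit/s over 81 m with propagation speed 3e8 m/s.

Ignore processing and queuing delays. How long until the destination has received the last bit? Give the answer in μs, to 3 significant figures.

63200 μs

L = 9000 × 8 = 72000 bits.
Transmission delays (L/R per hop): 133.333, 167.442, 58.0645, 27.6923, 1200 μs; sum = 1586.53 μs.
Propagation delays (d/s per hop): 1.50442, 4.31034, 0.214286, 61621.6, 0.27 μs; sum = 61627.9 μs.
End-to-end = 63200 μs.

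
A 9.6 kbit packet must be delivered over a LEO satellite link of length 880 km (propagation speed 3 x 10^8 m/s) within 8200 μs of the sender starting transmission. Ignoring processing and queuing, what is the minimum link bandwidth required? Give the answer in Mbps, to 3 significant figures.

Propagation delay = 880000 / 300000000 = 2933.33 μs.
Transmission budget = 8200 − 2933.33 = 5266.67 μs.
R ≥ L / t_tx = 9600 bits / 0.00526667 s = 1.82 Mbps.

1.82 Mbps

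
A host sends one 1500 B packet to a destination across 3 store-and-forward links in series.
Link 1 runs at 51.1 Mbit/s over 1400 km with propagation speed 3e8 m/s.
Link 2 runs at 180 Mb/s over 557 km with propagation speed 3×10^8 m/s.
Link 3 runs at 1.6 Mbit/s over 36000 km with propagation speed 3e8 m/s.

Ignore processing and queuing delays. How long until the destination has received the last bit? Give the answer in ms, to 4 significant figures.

134.3 ms

L = 1500 × 8 = 12000 bits.
Transmission delays (L/R per hop): 0.234834, 0.0666667, 7.5 ms; sum = 7.8015 ms.
Propagation delays (d/s per hop): 4.66667, 1.85667, 120 ms; sum = 126.523 ms.
End-to-end = 134.3 ms.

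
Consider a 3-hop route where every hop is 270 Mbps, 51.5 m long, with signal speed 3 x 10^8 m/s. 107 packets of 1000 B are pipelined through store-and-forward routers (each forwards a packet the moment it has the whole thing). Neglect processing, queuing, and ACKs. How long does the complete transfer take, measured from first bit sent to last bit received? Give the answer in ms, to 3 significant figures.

Per-hop transmission t_tx = L/R = 8000/270000000 = 0.0296296 ms.
Per-hop propagation t_prop = 51.5/300000000 = 0.000171667 ms.
Pipeline fill: first packet needs 3·t_tx to clear all hops; remaining 106 packets each add one t_tx.
Total = (3+107-1)·t_tx + 3·t_prop = 109·0.0296296 + 3·0.000171667 = 3.23 ms.

3.23 ms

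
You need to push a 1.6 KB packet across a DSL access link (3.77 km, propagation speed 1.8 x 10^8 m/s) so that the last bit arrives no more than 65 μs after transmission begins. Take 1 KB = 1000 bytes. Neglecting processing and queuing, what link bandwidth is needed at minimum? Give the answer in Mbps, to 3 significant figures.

291 Mbps

L = 12800 bits.
Propagation delay = 3770 / 180000000 = 20.9444 μs.
Transmission budget = 65 − 20.9444 = 44.0556 μs.
R ≥ L / t_tx = 12800 bits / 4.40556e-05 s = 291 Mbps.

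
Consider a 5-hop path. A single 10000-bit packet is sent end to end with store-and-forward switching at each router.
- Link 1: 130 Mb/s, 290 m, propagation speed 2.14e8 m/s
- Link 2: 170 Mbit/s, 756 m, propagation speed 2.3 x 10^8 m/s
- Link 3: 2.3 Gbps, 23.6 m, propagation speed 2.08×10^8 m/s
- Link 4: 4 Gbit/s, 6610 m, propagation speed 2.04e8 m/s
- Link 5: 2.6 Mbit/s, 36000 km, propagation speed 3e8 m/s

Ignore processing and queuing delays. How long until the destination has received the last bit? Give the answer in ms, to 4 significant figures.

Transmission delays (L/R per hop): 0.0769231, 0.0588235, 0.00434783, 0.0025, 3.84615 ms; sum = 3.98875 ms.
Propagation delays (d/s per hop): 0.00135514, 0.00328696, 0.000113462, 0.032402, 120 ms; sum = 120.037 ms.
End-to-end = 124.0 ms.

124.0 ms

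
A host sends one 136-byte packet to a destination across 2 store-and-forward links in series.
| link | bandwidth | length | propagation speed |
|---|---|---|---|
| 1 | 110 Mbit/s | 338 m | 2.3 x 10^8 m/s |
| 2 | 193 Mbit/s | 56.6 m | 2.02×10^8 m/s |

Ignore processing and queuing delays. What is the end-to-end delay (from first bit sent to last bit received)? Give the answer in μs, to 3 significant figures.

L = 136 × 8 = 1088 bits.
Transmission delays (L/R per hop): 9.89091, 5.63731 μs; sum = 15.5282 μs.
Propagation delays (d/s per hop): 1.46957, 0.280198 μs; sum = 1.74976 μs.
End-to-end = 17.3 μs.

17.3 μs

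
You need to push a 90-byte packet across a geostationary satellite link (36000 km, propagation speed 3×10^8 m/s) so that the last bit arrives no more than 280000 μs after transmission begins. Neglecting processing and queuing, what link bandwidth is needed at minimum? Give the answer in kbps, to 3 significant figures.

4.50 kbps

L = 720 bits.
Propagation delay = 36000000 / 300000000 = 120000 μs.
Transmission budget = 280000 − 120000 = 160000 μs.
R ≥ L / t_tx = 720 bits / 0.16 s = 4.50 kbps.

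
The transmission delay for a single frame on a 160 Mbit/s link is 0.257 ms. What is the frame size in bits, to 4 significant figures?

L = R × t_tx = 160000000 b/s × 0.000257 s = 41120 bits.

41120 bits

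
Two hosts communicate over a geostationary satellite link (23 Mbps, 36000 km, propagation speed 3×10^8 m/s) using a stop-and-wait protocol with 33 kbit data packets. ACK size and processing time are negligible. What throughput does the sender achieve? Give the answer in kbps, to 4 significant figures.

t_tx = L/R = 33000/23000000 = 0.00143478 s.
t_prop = 36000000/300000000 = 0.12 s; RTT = 0.24 s.
Cycle = t_tx + RTT = 0.241435 s.
Throughput = L / cycle = 33000 / 0.241435 = 136.7 kbps.

136.7 kbps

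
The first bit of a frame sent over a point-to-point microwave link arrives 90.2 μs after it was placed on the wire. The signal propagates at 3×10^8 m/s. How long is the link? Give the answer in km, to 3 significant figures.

d = s × t_prop = 300000000 × 9.02e-05 = 27.1 km.

27.1 km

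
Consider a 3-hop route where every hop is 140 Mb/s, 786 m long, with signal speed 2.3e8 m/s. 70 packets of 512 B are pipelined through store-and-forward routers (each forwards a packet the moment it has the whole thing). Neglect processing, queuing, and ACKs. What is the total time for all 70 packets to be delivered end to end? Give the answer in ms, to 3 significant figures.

2.12 ms

Per-hop transmission t_tx = L/R = 4096/140000000 = 0.0292571 ms.
Per-hop propagation t_prop = 786/2.3e+08 = 0.00341739 ms.
Pipeline fill: first packet needs 3·t_tx to clear all hops; remaining 69 packets each add one t_tx.
Total = (3+70-1)·t_tx + 3·t_prop = 72·0.0292571 + 3·0.00341739 = 2.12 ms.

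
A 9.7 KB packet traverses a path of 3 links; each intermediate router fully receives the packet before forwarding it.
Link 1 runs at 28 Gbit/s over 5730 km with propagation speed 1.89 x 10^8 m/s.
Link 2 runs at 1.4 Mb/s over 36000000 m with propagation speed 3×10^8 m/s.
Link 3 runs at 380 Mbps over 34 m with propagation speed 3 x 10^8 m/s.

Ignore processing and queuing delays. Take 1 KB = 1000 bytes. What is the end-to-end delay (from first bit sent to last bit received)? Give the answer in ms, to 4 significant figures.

L = 77600 bits.
Transmission delays (L/R per hop): 0.00277143, 55.4286, 0.204211 ms; sum = 55.6356 ms.
Propagation delays (d/s per hop): 30.3175, 120, 0.000113333 ms; sum = 150.318 ms.
End-to-end = 206.0 ms.

206.0 ms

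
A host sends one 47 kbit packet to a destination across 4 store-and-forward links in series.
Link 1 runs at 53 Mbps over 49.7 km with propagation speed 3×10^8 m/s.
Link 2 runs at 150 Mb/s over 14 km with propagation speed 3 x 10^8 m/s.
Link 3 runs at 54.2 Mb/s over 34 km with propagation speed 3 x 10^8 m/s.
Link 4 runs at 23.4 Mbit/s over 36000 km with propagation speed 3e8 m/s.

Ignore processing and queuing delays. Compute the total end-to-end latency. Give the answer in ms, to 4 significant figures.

124.4 ms

L = 47000 bits.
Transmission delays (L/R per hop): 0.886792, 0.313333, 0.867159, 2.00855 ms; sum = 4.07583 ms.
Propagation delays (d/s per hop): 0.165667, 0.0466667, 0.113333, 120 ms; sum = 120.326 ms.
End-to-end = 124.4 ms.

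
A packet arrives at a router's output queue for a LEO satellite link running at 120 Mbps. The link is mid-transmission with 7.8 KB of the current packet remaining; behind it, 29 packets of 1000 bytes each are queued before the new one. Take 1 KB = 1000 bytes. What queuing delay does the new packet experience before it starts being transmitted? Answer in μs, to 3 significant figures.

Each queued packet: L/R = 8000/120000000 = 66.6667 μs.
29 queued → 1933.33 μs.
Plus remaining 62400 bits of current packet: 520 μs.
Queuing delay = 2450 μs.

2450 μs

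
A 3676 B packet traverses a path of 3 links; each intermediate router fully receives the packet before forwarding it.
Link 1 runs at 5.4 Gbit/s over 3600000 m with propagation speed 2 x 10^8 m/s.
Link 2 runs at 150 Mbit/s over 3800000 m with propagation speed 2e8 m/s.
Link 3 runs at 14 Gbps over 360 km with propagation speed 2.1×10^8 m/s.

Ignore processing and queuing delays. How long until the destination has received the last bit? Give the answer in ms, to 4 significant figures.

38.92 ms

L = 3676 × 8 = 29408 bits.
Transmission delays (L/R per hop): 0.00544593, 0.196053, 0.00210057 ms; sum = 0.2036 ms.
Propagation delays (d/s per hop): 18, 19, 1.71429 ms; sum = 38.7143 ms.
End-to-end = 38.92 ms.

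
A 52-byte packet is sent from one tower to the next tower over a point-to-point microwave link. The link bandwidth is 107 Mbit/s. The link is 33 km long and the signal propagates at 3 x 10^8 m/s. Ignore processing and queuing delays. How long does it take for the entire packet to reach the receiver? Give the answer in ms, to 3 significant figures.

0.114 ms

L = 52 × 8 = 416 bits.
Transmission delay = L/R = 416 / 107000000 = 0.00388785 ms.
Propagation delay = d/s = 33000 m / 300000000 m/s = 0.11 ms.
Total = 0.114 ms.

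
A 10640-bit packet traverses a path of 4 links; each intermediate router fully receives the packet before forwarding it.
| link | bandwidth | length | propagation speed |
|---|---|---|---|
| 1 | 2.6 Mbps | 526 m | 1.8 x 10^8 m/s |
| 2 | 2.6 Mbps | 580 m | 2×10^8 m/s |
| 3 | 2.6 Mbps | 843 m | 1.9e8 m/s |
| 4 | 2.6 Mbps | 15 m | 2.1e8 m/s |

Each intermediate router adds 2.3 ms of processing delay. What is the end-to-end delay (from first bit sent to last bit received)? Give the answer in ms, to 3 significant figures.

23.3 ms

Transmission delay per hop = L/R = 10640/2600000 = 4.09231 ms; 4 hops → 16.3692 ms.
Propagation delays (d/s per hop): 0.00292222, 0.0029, 0.00443684, 7.14286e-05 ms; sum = 0.0103305 ms.
Processing at 3 router(s): 3 × 2.3 ms = 6.9 ms.
End-to-end = 23.3 ms.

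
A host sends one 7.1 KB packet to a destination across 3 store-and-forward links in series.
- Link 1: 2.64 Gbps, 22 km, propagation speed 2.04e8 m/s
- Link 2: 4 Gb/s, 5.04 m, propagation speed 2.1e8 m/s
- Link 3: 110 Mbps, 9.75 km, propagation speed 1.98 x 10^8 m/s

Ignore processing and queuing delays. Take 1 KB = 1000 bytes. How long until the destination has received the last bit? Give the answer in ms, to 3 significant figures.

0.709 ms

L = 56800 bits.
Transmission delays (L/R per hop): 0.0215152, 0.0142, 0.516364 ms; sum = 0.552079 ms.
Propagation delays (d/s per hop): 0.107843, 2.4e-05, 0.0492424 ms; sum = 0.15711 ms.
End-to-end = 0.709 ms.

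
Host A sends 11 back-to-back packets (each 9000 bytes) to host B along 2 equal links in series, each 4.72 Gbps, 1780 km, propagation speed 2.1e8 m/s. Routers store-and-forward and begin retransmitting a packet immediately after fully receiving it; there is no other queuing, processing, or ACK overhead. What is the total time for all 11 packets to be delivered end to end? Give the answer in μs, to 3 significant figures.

Per-hop transmission t_tx = L/R = 72000/4720000000 = 15.2542 μs.
Per-hop propagation t_prop = 1780000/210000000 = 8476.19 μs.
Pipeline fill: first packet needs 2·t_tx to clear all hops; remaining 10 packets each add one t_tx.
Total = (2+11-1)·t_tx + 2·t_prop = 12·15.2542 + 2·8476.19 = 17100 μs.

17100 μs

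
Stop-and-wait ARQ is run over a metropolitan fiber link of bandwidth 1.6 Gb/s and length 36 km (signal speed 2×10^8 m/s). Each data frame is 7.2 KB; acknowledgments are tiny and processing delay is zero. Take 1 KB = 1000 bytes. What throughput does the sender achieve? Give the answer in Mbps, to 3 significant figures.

t_tx = L/R = 57600/1600000000 = 3.6e-05 s.
t_prop = 36000/200000000 = 0.00018 s; RTT = 0.00036 s.
Cycle = t_tx + RTT = 0.000396 s.
Throughput = L / cycle = 57600 / 0.000396 = 145 Mbps.

145 Mbps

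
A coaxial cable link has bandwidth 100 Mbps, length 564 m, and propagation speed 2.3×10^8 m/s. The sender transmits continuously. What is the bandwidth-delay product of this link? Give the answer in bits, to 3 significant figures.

Propagation delay = 564 / 2.3e+08 = 2.45217e-06 s.
BDP = R × t_prop = 100000000 × 2.45217e-06 = 245.217 bits.

245 bits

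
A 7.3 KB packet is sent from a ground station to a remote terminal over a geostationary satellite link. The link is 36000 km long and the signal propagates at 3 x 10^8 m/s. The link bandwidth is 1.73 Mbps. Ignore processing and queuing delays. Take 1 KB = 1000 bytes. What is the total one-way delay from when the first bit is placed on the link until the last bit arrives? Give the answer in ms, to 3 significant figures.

L = 58400 bits.
Transmission delay = L/R = 58400 / 1730000 = 33.7572 ms.
Propagation delay = d/s = 36000000 m / 300000000 m/s = 120 ms.
Total = 154 ms.

154 ms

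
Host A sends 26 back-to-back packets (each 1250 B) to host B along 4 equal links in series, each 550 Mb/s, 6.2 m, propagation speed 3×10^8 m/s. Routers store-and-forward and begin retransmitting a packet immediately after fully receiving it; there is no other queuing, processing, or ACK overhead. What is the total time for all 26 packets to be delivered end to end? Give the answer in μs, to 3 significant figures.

527 μs

Per-hop transmission t_tx = L/R = 10000/550000000 = 18.1818 μs.
Per-hop propagation t_prop = 6.2/300000000 = 0.0206667 μs.
Pipeline fill: first packet needs 4·t_tx to clear all hops; remaining 25 packets each add one t_tx.
Total = (4+26-1)·t_tx + 4·t_prop = 29·18.1818 + 4·0.0206667 = 527 μs.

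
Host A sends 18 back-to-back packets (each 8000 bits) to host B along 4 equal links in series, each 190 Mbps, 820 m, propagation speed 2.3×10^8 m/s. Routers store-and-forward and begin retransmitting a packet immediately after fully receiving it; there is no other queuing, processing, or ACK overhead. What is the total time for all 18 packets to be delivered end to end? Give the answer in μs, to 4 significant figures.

898.5 μs

Per-hop transmission t_tx = L/R = 8000/190000000 = 42.1053 μs.
Per-hop propagation t_prop = 820/2.3e+08 = 3.56522 μs.
Pipeline fill: first packet needs 4·t_tx to clear all hops; remaining 17 packets each add one t_tx.
Total = (4+18-1)·t_tx + 4·t_prop = 21·42.1053 + 4·3.56522 = 898.5 μs.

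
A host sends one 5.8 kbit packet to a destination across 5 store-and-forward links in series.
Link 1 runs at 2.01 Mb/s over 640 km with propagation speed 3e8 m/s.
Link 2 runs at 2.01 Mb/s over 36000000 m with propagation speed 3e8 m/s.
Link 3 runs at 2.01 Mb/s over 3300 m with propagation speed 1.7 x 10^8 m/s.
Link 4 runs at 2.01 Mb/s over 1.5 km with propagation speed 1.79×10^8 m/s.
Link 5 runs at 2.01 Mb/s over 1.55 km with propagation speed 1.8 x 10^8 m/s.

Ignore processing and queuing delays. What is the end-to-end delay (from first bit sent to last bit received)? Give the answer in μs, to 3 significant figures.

L = 5800 bits.
Transmission delay per hop = L/R = 5800/2.01e+06 = 2885.57 μs; 5 hops → 14427.9 μs.
Propagation delays (d/s per hop): 2133.33, 120000, 19.4118, 8.37989, 8.61111 μs; sum = 122170 μs.
End-to-end = 137000 μs.

137000 μs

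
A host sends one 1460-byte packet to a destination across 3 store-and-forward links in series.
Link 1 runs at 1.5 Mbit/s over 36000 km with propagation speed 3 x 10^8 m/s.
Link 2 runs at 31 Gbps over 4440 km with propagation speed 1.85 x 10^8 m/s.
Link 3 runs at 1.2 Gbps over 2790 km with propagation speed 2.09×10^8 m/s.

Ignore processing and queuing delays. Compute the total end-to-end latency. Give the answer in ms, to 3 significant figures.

165 ms

L = 1460 × 8 = 11680 bits.
Transmission delays (L/R per hop): 7.78667, 0.000376774, 0.00973333 ms; sum = 7.79678 ms.
Propagation delays (d/s per hop): 120, 24, 13.3493 ms; sum = 157.349 ms.
End-to-end = 165 ms.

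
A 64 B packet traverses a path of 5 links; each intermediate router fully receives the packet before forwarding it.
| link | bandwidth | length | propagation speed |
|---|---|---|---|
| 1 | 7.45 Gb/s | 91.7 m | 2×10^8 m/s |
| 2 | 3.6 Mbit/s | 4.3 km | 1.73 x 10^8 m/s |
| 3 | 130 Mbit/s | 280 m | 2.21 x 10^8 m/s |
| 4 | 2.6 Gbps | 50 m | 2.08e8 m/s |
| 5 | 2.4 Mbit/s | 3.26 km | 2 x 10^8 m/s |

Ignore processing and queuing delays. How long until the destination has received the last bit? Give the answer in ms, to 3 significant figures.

L = 64 × 8 = 512 bits.
Transmission delays (L/R per hop): 6.87248e-05, 0.142222, 0.00393846, 0.000196923, 0.213333 ms; sum = 0.35976 ms.
Propagation delays (d/s per hop): 0.0004585, 0.0248555, 0.00126697, 0.000240385, 0.0163 ms; sum = 0.0431213 ms.
End-to-end = 0.403 ms.

0.403 ms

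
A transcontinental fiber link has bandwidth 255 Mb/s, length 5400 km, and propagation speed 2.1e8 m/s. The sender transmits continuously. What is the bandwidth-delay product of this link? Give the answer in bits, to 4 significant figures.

6557000 bits

Propagation delay = 5400000 / 210000000 = 0.0257143 s.
BDP = R × t_prop = 255000000 × 0.0257143 = 6557140 bits.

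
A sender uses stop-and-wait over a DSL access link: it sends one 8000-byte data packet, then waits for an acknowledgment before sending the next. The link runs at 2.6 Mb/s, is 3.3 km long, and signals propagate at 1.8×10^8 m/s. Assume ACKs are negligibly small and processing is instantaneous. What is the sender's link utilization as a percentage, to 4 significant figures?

99.85 %

t_tx = L/R = 64000/2600000 = 0.0246154 s.
t_prop = 3300/180000000 = 1.83333e-05 s; RTT = 3.66667e-05 s.
Cycle = t_tx + RTT = 0.0246521 s.
Utilization = t_tx / cycle = 0.0246154/0.0246521 = 99.85 %.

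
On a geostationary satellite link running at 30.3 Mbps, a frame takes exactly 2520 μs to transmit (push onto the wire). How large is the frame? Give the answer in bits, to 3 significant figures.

76400 bits

L = R × t_tx = 30300000 b/s × 0.00252 s = 76356 bits.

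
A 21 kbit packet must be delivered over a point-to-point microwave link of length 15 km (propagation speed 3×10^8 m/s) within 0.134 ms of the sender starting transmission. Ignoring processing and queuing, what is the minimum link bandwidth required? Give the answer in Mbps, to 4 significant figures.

250.0 Mbps

Propagation delay = 15000 / 300000000 = 0.05 ms.
Transmission budget = 0.134 − 0.05 = 0.084 ms.
R ≥ L / t_tx = 21000 bits / 8.4e-05 s = 250.0 Mbps.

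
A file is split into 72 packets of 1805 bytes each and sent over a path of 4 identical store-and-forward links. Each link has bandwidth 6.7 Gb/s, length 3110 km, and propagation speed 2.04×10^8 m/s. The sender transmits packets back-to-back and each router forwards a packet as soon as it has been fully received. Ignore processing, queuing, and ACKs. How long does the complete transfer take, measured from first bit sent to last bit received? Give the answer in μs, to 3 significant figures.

61100 μs

Per-hop transmission t_tx = L/R = 14440/6700000000 = 2.15522 μs.
Per-hop propagation t_prop = 3110000/204000000 = 15245.1 μs.
Pipeline fill: first packet needs 4·t_tx to clear all hops; remaining 71 packets each add one t_tx.
Total = (4+72-1)·t_tx + 4·t_prop = 75·2.15522 + 4·15245.1 = 61100 μs.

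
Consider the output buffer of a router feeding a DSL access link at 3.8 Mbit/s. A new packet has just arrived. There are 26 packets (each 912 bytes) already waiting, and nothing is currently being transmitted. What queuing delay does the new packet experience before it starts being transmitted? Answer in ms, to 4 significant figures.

Each queued packet: L/R = 7296/3800000 = 1.92 ms.
26 queued → 49.92 ms.
Queuing delay = 49.92 ms.

49.92 ms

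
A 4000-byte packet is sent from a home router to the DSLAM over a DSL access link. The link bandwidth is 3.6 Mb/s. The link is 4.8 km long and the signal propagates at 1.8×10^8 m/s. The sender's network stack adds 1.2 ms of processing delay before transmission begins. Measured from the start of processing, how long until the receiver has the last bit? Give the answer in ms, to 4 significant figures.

L = 4000 × 8 = 32000 bits.
Transmission delay = L/R = 32000 / 3600000 = 8.88889 ms.
Propagation delay = d/s = 4800 m / 180000000 m/s = 0.0266667 ms.
Plus processing delay 1.2 ms = 1.2 ms.
Total = 10.12 ms.

10.12 ms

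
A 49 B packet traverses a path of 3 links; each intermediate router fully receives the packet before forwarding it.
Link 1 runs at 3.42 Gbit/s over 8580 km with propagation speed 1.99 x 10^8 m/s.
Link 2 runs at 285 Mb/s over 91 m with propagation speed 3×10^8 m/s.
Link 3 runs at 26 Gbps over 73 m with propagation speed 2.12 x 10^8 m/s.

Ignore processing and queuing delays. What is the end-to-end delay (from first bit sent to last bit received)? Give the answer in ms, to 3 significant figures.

43.1 ms

L = 49 × 8 = 392 bits.
Transmission delays (L/R per hop): 0.00011462, 0.00137544, 1.50769e-05 ms; sum = 0.00150514 ms.
Propagation delays (d/s per hop): 43.1156, 0.000303333, 0.00034434 ms; sum = 43.1162 ms.
End-to-end = 43.1 ms.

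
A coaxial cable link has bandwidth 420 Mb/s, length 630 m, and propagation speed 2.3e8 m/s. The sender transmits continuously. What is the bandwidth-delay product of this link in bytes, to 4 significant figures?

Propagation delay = 630 / 2.3e+08 = 2.73913e-06 s.
BDP = R × t_prop = 420000000 × 2.73913e-06 = 1150.43 bits.
In bytes: 1150.43/8 = 143.8 bytes.

143.8 bytes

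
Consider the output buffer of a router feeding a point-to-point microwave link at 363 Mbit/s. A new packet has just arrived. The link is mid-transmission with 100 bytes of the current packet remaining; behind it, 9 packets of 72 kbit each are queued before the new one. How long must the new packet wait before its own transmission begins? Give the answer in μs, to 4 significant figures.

Each queued packet: L/R = 72000/363000000 = 198.347 μs.
9 queued → 1785.12 μs.
Plus remaining 800 bits of current packet: 2.20386 μs.
Queuing delay = 1787 μs.

1787 μs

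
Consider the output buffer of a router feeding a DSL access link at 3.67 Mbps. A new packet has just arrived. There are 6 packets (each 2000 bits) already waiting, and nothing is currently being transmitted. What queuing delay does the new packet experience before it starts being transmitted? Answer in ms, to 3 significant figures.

Each queued packet: L/R = 2000/3670000 = 0.544959 ms.
6 queued → 3.26975 ms.
Queuing delay = 3.27 ms.

3.27 ms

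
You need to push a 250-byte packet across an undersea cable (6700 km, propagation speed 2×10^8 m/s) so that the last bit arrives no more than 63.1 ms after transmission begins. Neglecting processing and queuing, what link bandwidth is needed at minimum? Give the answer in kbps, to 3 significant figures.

L = 2000 bits.
Propagation delay = 6700000 / 200000000 = 33.5 ms.
Transmission budget = 63.1 − 33.5 = 29.6 ms.
R ≥ L / t_tx = 2000 bits / 0.0296 s = 67.6 kbps.

67.6 kbps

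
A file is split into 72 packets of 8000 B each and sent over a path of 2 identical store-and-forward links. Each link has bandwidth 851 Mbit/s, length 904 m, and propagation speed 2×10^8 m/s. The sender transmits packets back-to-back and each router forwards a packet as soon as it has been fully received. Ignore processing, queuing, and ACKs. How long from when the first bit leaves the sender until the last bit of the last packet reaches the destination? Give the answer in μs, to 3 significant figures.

Per-hop transmission t_tx = L/R = 64000/851000000 = 75.2056 μs.
Per-hop propagation t_prop = 904/200000000 = 4.52 μs.
Pipeline fill: first packet needs 2·t_tx to clear all hops; remaining 71 packets each add one t_tx.
Total = (2+72-1)·t_tx + 2·t_prop = 73·75.2056 + 2·4.52 = 5500 μs.

5500 μs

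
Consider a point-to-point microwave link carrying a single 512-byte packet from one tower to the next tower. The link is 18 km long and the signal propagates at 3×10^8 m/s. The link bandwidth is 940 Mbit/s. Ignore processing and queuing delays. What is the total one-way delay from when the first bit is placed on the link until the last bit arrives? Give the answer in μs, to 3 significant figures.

64.4 μs

L = 512 × 8 = 4096 bits.
Transmission delay = L/R = 4096 / 940000000 = 4.35745 μs.
Propagation delay = d/s = 18000 m / 300000000 m/s = 60 μs.
Total = 64.4 μs.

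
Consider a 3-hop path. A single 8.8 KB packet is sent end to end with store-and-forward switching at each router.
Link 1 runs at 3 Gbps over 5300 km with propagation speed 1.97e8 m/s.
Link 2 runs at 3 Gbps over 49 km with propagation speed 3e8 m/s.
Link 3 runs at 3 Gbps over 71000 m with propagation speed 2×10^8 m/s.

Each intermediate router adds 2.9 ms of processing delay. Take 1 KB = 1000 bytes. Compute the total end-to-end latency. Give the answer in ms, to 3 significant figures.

L = 70400 bits.
Transmission delay per hop = L/R = 70400/3000000000 = 0.0234667 ms; 3 hops → 0.0704 ms.
Propagation delays (d/s per hop): 26.9036, 0.163333, 0.355 ms; sum = 27.4219 ms.
Processing at 2 router(s): 2 × 2.9 ms = 5.8 ms.
End-to-end = 33.3 ms.

33.3 ms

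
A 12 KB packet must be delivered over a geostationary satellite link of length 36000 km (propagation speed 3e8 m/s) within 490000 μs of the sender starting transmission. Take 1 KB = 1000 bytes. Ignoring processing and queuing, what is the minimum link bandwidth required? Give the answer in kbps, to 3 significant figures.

259 kbps

L = 96000 bits.
Propagation delay = 36000000 / 300000000 = 120000 μs.
Transmission budget = 490000 − 120000 = 370000 μs.
R ≥ L / t_tx = 96000 bits / 0.37 s = 259 kbps.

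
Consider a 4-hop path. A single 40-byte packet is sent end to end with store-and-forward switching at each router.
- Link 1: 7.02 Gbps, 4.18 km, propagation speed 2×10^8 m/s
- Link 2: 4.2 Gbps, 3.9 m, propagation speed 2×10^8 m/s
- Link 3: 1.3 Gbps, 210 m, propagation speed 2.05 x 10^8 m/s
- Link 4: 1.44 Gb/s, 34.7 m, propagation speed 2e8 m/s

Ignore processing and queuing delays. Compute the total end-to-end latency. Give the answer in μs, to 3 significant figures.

L = 40 × 8 = 320 bits.
Transmission delays (L/R per hop): 0.045584, 0.0761905, 0.246154, 0.222222 μs; sum = 0.590151 μs.
Propagation delays (d/s per hop): 20.9, 0.0195, 1.02439, 0.1735 μs; sum = 22.1174 μs.
End-to-end = 22.7 μs.

22.7 μs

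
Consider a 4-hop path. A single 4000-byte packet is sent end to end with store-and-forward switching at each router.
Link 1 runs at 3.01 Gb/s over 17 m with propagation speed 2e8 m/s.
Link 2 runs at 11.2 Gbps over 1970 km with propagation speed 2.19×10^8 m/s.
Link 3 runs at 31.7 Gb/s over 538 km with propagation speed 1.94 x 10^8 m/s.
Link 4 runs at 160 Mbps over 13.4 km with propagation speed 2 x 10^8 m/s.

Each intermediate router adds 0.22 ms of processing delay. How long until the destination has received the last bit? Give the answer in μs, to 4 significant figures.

12710 μs

L = 4000 × 8 = 32000 bits.
Transmission delays (L/R per hop): 10.6312, 2.85714, 1.00946, 200 μs; sum = 214.498 μs.
Propagation delays (d/s per hop): 0.085, 8995.43, 2773.2, 67 μs; sum = 11835.7 μs.
Processing at 3 router(s): 3 × 0.22 ms = 660 μs.
End-to-end = 12710 μs.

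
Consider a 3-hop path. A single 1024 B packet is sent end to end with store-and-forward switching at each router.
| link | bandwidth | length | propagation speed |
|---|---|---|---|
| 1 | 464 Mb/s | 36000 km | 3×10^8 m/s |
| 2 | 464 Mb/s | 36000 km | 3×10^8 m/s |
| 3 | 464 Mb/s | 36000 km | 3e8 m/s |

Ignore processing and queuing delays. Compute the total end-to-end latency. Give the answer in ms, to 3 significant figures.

360 ms

L = 1024 × 8 = 8192 bits.
Transmission delay per hop = L/R = 8192/464000000 = 0.0176552 ms; 3 hops → 0.0529655 ms.
Propagation delays (d/s per hop): 120, 120, 120 ms; sum = 360 ms.
End-to-end = 360 ms.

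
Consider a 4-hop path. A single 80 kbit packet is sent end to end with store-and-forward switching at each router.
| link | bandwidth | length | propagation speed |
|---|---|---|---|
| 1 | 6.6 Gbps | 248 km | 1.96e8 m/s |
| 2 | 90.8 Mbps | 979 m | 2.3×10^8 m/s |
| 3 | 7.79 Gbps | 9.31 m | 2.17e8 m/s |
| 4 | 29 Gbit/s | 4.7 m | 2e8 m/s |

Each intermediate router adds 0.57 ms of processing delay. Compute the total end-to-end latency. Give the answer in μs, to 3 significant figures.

3890 μs

L = 80000 bits.
Transmission delays (L/R per hop): 12.1212, 881.057, 10.2696, 2.75862 μs; sum = 906.207 μs.
Propagation delays (d/s per hop): 1265.31, 4.25652, 0.0429032, 0.0235 μs; sum = 1269.63 μs.
Processing at 3 router(s): 3 × 0.57 ms = 1710 μs.
End-to-end = 3890 μs.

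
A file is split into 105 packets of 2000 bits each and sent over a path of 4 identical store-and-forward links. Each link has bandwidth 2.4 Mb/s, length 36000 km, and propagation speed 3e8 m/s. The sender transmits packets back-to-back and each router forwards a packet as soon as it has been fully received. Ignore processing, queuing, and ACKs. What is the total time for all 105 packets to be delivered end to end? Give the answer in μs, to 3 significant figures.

Per-hop transmission t_tx = L/R = 2000/2400000 = 833.333 μs.
Per-hop propagation t_prop = 36000000/300000000 = 120000 μs.
Pipeline fill: first packet needs 4·t_tx to clear all hops; remaining 104 packets each add one t_tx.
Total = (4+105-1)·t_tx + 4·t_prop = 108·833.333 + 4·120000 = 570000 μs.

570000 μs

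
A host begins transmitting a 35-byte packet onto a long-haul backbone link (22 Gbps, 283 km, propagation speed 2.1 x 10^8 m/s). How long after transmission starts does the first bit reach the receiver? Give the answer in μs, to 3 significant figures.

1350 μs

First bit experiences only propagation delay: d/s = 283000/210000000 = 1350 μs.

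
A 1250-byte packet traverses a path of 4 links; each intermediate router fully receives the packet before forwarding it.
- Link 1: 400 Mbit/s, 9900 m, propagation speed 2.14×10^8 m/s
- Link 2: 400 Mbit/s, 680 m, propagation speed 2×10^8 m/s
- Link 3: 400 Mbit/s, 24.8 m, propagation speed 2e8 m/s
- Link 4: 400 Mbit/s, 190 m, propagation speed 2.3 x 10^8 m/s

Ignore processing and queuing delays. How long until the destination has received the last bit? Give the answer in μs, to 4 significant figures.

150.6 μs

L = 1250 × 8 = 10000 bits.
Transmission delay per hop = L/R = 10000/400000000 = 25 μs; 4 hops → 100 μs.
Propagation delays (d/s per hop): 46.2617, 3.4, 0.124, 0.826087 μs; sum = 50.6118 μs.
End-to-end = 150.6 μs.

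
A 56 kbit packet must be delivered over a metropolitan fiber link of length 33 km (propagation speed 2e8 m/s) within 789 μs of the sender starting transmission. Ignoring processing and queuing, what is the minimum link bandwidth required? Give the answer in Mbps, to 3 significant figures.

Propagation delay = 33000 / 200000000 = 165 μs.
Transmission budget = 789 − 165 = 624 μs.
R ≥ L / t_tx = 56000 bits / 0.000624 s = 89.7 Mbps.

89.7 Mbps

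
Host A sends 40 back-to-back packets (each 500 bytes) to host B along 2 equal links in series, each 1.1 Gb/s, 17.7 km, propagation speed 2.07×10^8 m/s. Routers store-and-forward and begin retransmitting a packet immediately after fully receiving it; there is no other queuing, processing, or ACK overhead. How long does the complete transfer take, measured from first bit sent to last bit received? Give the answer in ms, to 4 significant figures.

Per-hop transmission t_tx = L/R = 4000/1100000000 = 0.00363636 ms.
Per-hop propagation t_prop = 17700/2.07e+08 = 0.0855072 ms.
Pipeline fill: first packet needs 2·t_tx to clear all hops; remaining 39 packets each add one t_tx.
Total = (2+40-1)·t_tx + 2·t_prop = 41·0.00363636 + 2·0.0855072 = 0.3201 ms.

0.3201 ms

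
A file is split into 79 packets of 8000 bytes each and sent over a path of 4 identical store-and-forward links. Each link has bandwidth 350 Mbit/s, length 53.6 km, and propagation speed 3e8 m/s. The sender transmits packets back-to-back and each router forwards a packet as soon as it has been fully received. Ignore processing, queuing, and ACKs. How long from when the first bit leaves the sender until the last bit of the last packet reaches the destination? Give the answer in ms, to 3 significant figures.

15.7 ms

Per-hop transmission t_tx = L/R = 64000/350000000 = 0.182857 ms.
Per-hop propagation t_prop = 53600/300000000 = 0.178667 ms.
Pipeline fill: first packet needs 4·t_tx to clear all hops; remaining 78 packets each add one t_tx.
Total = (4+79-1)·t_tx + 4·t_prop = 82·0.182857 + 4·0.178667 = 15.7 ms.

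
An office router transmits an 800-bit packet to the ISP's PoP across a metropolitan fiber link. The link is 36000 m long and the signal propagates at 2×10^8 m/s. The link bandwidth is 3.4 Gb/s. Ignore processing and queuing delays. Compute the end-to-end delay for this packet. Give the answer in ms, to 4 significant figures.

Transmission delay = L/R = 800 / 3400000000 = 0.000235294 ms.
Propagation delay = d/s = 36000 m / 200000000 m/s = 0.18 ms.
Total = 0.1802 ms.

0.1802 ms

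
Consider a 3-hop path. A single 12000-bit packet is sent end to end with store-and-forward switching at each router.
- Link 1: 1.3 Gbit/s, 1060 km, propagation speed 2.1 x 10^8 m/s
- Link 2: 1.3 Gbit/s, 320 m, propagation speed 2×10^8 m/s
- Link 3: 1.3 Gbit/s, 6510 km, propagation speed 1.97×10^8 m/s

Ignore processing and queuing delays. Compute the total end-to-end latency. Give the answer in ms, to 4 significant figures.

Transmission delay per hop = L/R = 12000/1300000000 = 0.00923077 ms; 3 hops → 0.0276923 ms.
Propagation delays (d/s per hop): 5.04762, 0.0016, 33.0457 ms; sum = 38.0949 ms.
End-to-end = 38.12 ms.

38.12 ms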